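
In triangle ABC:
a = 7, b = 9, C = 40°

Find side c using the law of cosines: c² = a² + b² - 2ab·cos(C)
c² = 7² + 9² − 2·7·9·cos(40°)
cos(40°) ≈ 0.766044
c² ≈ 49 + 81 − 126·(0.766044) ≈ 130 − 96.5216 ≈ 33.4784
c ≈ √33.4784 ≈ 5.78605

c = 5.786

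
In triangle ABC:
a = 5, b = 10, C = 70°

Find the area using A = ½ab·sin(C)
A = ½·a·b·sin(C) = ½·5·10·sin(70°)
sin(70°) ≈ 0.939693
A ≈ ½·50·0.939693 = 25·0.939693 ≈ 23.4923

Area = 23.49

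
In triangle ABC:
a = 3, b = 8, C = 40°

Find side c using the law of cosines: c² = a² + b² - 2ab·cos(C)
c² = 3² + 8² − 2·3·8·cos(40°)
cos(40°) ≈ 0.766044
c² ≈ 9 + 64 − 48·(0.766044) ≈ 73 − 36.7701 ≈ 36.2299
c ≈ √36.2299 ≈ 6.01913

c = 6.019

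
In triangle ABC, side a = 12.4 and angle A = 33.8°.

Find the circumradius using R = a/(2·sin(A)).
R = a/(2·sin(A)) = 12.4/(2·sin(33.8°))
sin(33.8°) ≈ 0.556296
R ≈ 12.4/(2·0.556296) = 12.4/1.11259 ≈ 11.1452

R = 11.15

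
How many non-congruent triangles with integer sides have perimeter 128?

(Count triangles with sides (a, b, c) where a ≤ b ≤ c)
Let a ≤ b ≤ c with a + b + c = 128. The only binding inequality is a + b > c, i.e. 128 − c > c, so c < 128/2; and c ≥ 128/3 since c is the largest side.
So 43 ≤ c ≤ 63. For each c, b runs from ⌈(128 − c)/2⌉ up to c (then a = 128 − b − c satisfies 1 ≤ a ≤ b automatically), giving c − ⌈(128 − c)/2⌉ + 1 choices.
Summing over c: 1 + 3 + 4 + 6 + … + 30 + 31  (21 terms, c = 43, …, 63) = 341
Check (closed form: nearest integer to p²/48 for even p, (p+3)²/48 for odd p): 128²/48 = 16384/48 ≈ 341.33 → 341

341 triangles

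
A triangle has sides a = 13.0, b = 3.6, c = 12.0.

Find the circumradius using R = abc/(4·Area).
First find the area with Heron's formula.
s = (13.0 + 3.6 + 12.0)/2 = 14.3
Area = √(s(s−a)(s−b)(s−c)) = √(14.3·1.3·10.7·2.3) ≈ √457.5 ≈ 21.3892
abc = 13.0·3.6·12.0 = 561.6
R = abc/(4·Area) ≈ 561.6/(4·21.3892) = 561.6/85.557 ≈ 6.56405

R = 6.564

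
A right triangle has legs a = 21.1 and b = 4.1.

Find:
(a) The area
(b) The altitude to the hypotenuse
(a) The legs are perpendicular, so Area = ½·a·b = ½·21.1·4.1 = ½·86.51 = 43.255
(b) Hypotenuse c = √(a² + b²) = √(445.21 + 16.81) = √462.02 ≈ 21.4947
    Area = ½·c·h_c  ⇒  h_c = 2·Area/c = 86.51/21.4947 ≈ 4.02472

Area = 43.255, h_c = 4.025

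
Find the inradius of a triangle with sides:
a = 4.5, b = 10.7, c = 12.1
r = Area/s where s is the semi-perimeter.
s = (4.5 + 10.7 + 12.1)/2 = 27.3/2 = 13.65
Area = √(s(s−a)(s−b)(s−c)) = √(13.65·9.15·2.95·1.55) ≈ √571.094 ≈ 23.8976
r ≈ 23.8976/13.65 ≈ 1.75074

r = 1.751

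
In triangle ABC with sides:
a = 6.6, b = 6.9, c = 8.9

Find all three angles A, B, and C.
Law of cosines for each angle (a² = 43.56, b² = 47.61, c² = 79.21):
cos(A) = (b² + c² − a²)/(2bc) = (47.61 + 79.21 − 43.56)/(2·6.9·8.9) = 83.26/122.82 ≈ 0.677903  ⇒  A ≈ 47.32°
cos(B) = (a² + c² − b²)/(2ac) = (43.56 + 79.21 − 47.61)/(2·6.6·8.9) = 75.16/117.48 ≈ 0.639768  ⇒  B ≈ 50.2254°
cos(C) = (a² + b² − c²)/(2ab) = (43.56 + 47.61 − 79.21)/(2·6.6·6.9) = 11.96/91.08 ≈ 0.131313  ⇒  C ≈ 82.4545°
Check: A + B + C ≈ 180°

A = 47.32°, B = 50.23°, C = 82.45°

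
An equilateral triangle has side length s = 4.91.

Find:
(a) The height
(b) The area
(a) The height splits the triangle into two 30-60-90 halves: h = s·√3/2 = 4.91·1.73205/2 ≈ 8.50437/2 ≈ 4.25218
(b) Area = (√3/4)·s² = (√3/4)·4.91² = (√3/4)·24.1081 ≈ 0.433013·24.1081 ≈ 10.4391

Height = 4.252, Area = 10.44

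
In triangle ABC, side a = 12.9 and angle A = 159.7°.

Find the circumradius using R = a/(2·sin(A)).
R = a/(2·sin(A)) = 12.9/(2·sin(159.7°))
sin(159.7°) ≈ 0.346936
R ≈ 12.9/(2·0.346936) = 12.9/0.693871 ≈ 18.5913

R = 18.59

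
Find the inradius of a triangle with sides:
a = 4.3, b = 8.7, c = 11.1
r = Area/s where s is the semi-perimeter.
s = (4.3 + 8.7 + 11.1)/2 = 24.1/2 = 12.05
Area = √(s(s−a)(s−b)(s−c)) = √(12.05·7.75·3.35·0.95) ≈ √297.206 ≈ 17.2397
r ≈ 17.2397/12.05 ≈ 1.43068

r = 1.431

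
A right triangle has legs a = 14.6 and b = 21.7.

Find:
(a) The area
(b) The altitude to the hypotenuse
(a) The legs are perpendicular, so Area = ½·a·b = ½·14.6·21.7 = ½·316.82 = 158.41
(b) Hypotenuse c = √(a² + b²) = √(213.16 + 470.89) = √684.05 ≈ 26.1543
    Area = ½·c·h_c  ⇒  h_c = 2·Area/c = 316.82/26.1543 ≈ 12.1135

Area = 158.41, h_c = 12.11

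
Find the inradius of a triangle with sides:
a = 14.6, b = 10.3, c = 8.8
r = Area/s where s is the semi-perimeter.
s = (14.6 + 10.3 + 8.8)/2 = 33.7/2 = 16.85
Area = √(s(s−a)(s−b)(s−c)) = √(16.85·2.25·6.55·8.05) ≈ √1999.03 ≈ 44.7105
r ≈ 44.7105/16.85 ≈ 2.65344

r = 2.653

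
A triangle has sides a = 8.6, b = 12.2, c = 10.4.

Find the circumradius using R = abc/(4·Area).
First find the area with Heron's formula.
s = (8.6 + 12.2 + 10.4)/2 = 15.6
Area = √(s(s−a)(s−b)(s−c)) = √(15.6·7·3.4·5.2) ≈ √1930.66 ≈ 43.9392
abc = 8.6·12.2·10.4 = 1091.168
R = abc/(4·Area) ≈ 1091.168/(4·43.9392) = 1091.168/175.757 ≈ 6.20839

R = 6.208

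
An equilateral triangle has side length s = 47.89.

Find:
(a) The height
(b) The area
(a) The height splits the triangle into two 30-60-90 halves: h = s·√3/2 = 47.89·1.73205/2 ≈ 82.9479/2 ≈ 41.474
(b) Area = (√3/4)·s² = (√3/4)·47.89² = (√3/4)·2293.4521 ≈ 0.433013·2293.4521 ≈ 993.094

Height = 41.47, Area = 993.1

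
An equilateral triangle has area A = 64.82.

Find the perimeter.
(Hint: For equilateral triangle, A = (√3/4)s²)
A = (√3/4)s²  ⇒  s² = 4A/√3 = 4·64.82/√3 = 259.28/1.73205 ≈ 149.695
s ≈ √149.695 ≈ 12.235
Perimeter = 3s ≈ 3·12.235 ≈ 36.705

Perimeter = 36.71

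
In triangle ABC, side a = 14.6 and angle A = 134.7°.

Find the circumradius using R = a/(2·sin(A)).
R = a/(2·sin(A)) = 14.6/(2·sin(134.7°))
sin(134.7°) ≈ 0.710799
R ≈ 14.6/(2·0.710799) = 14.6/1.4216 ≈ 10.2701

R = 10.27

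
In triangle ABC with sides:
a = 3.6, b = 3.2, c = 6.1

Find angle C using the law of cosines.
c² = a² + b² − 2ab·cos(C)  ⇒  cos(C) = (a² + b² − c²)/(2ab)
cos(C) = (3.6² + 3.2² − 6.1²)/(2·3.6·3.2) = (12.96 + 10.24 − 37.21)/23.04 = -14.01/23.04 ≈ -0.608073
C = arccos(-0.608073) ≈ 127.45°

C = 127.5°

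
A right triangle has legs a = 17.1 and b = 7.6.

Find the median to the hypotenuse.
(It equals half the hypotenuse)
Hypotenuse c = √(a² + b²) = √(292.41 + 57.76) = √350.17 ≈ 18.7128
Median to hypotenuse = c/2 ≈ 18.7128/2 ≈ 9.35641

Median = 9.356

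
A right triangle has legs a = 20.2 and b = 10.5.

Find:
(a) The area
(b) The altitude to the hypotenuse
(a) The legs are perpendicular, so Area = ½·a·b = ½·20.2·10.5 = ½·212.1 = 106.05
(b) Hypotenuse c = √(a² + b²) = √(408.04 + 110.25) = √518.29 ≈ 22.766
    Area = ½·c·h_c  ⇒  h_c = 2·Area/c = 212.1/22.766 ≈ 9.31653

Area = 106.05, h_c = 9.317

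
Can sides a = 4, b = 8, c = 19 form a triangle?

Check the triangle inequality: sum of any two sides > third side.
a + b vs c: 4 + 8 = 12 ≤ 19  ✗
a + c vs b: 4 + 19 = 23 > 8  ✓
b + c vs a: 8 + 19 = 27 > 4  ✓

No: 4 + 8 = 12 is not > 19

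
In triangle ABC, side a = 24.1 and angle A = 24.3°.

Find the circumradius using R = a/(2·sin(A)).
R = a/(2·sin(A)) = 24.1/(2·sin(24.3°))
sin(24.3°) ≈ 0.411514
R ≈ 24.1/(2·0.411514) = 24.1/0.823029 ≈ 29.2821

R = 29.28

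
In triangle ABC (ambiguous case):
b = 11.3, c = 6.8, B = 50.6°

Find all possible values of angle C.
b/sin(B) = c/sin(C)  ⇒  sin(C) = c·sin(B)/b = 6.8·sin(50.6°)/11.3
sin(50.6°) ≈ 0.772734
sin(C) ≈ 6.8·0.772734/11.3 ≈ 5.25459/11.3 ≈ 0.465008
Candidate 1: C₁ = arcsin(0.465008) ≈ 27.7107°  →  A = 180° − 50.6° − 27.7107° ≈ 101.689° > 0, valid
Candidate 2: C₂ = 180° − C₁ ≈ 152.289°  →  A = 180° − 50.6° − 152.289° ≈ -22.8893° ≤ 0, not a valid triangle

C = 27.71° (one solution)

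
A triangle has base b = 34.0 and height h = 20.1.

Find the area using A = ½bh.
A = ½·b·h = ½·34.0·20.1 = ½·683.4 = 341.7

Area = 341.7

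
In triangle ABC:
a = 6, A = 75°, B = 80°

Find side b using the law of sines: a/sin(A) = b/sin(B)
a/sin(A) = b/sin(B)  ⇒  b = a·sin(B)/sin(A) = 6·sin(80°)/sin(75°)
sin(80°) ≈ 0.984808, sin(75°) ≈ 0.965926
b ≈ 6·0.984808/0.965926 ≈ 5.90885/0.965926 ≈ 6.11729

b = 6.117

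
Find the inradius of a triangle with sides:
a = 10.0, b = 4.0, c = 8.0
r = Area/s where s is the semi-perimeter.
s = (10.0 + 4.0 + 8.0)/2 = 22/2 = 11
Area = √(s(s−a)(s−b)(s−c)) = √(11·1·7·3) ≈ √231 ≈ 15.1987
r ≈ 15.1987/11 ≈ 1.3817

r = 1.382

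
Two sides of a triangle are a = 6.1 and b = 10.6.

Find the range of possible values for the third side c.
Triangle inequality: |a − b| < c < a + b
|a − b| = |6.1 − 10.6| = 4.5
a + b = 6.1 + 10.6 = 16.7

4.5 < c < 16.7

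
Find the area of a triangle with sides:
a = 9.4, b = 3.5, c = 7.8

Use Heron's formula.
s = (9.4 + 3.5 + 7.8)/2 = 20.7/2 = 10.35
s − a = 0.95, s − b = 6.85, s − c = 2.55
s(s−a)(s−b)(s−c) = 10.35·0.95·6.85·2.55 ≈ 171.749
Area = √171.749 ≈ 13.1053

Area = 13.11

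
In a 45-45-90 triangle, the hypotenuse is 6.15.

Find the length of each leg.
In a 45-45-90 triangle hypotenuse = leg·√2, so leg = hypotenuse/√2.
Leg = 6.15/√2 ≈ 6.15/1.41421 ≈ 4.34871

Each leg = 4.349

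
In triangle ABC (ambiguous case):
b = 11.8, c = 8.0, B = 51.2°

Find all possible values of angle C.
b/sin(B) = c/sin(C)  ⇒  sin(C) = c·sin(B)/b = 8.0·sin(51.2°)/11.8
sin(51.2°) ≈ 0.779338
sin(C) ≈ 8.0·0.779338/11.8 ≈ 6.2347/11.8 ≈ 0.528365
Candidate 1: C₁ = arcsin(0.528365) ≈ 31.895°  →  A = 180° − 51.2° − 31.895° ≈ 96.905° > 0, valid
Candidate 2: C₂ = 180° − C₁ ≈ 148.105°  →  A = 180° − 51.2° − 148.105° ≈ -19.305° ≤ 0, not a valid triangle

C = 31.9° (one solution)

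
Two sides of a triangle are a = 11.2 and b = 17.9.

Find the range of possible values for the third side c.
Triangle inequality: |a − b| < c < a + b
|a − b| = |11.2 − 17.9| = 6.7
a + b = 11.2 + 17.9 = 29.1

6.7 < c < 29.1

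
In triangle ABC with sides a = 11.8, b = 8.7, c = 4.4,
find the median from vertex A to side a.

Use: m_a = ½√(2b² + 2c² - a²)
m_a = ½√(2·8.7² + 2·4.4² − 11.8²) = ½√(2·75.69 + 2·19.36 − 139.24) = ½√(151.38 + 38.72 − 139.24) = ½√50.86
√50.86 ≈ 7.13162, so m_a ≈ 3.56581

m_a = 3.566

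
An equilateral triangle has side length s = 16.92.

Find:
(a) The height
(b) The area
(a) The height splits the triangle into two 30-60-90 halves: h = s·√3/2 = 16.92·1.73205/2 ≈ 29.3063/2 ≈ 14.6531
(b) Area = (√3/4)·s² = (√3/4)·16.92² = (√3/4)·286.2864 ≈ 0.433013·286.2864 ≈ 123.966

Height = 14.65, Area = 124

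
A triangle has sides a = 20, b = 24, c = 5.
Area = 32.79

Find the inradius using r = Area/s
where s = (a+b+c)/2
s = (20 + 24 + 5)/2 = 49/2 = 24.5
r = Area/s = 32.79/24.5 ≈ 1.33837

r = 1.338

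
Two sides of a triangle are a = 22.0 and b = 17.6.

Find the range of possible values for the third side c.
Triangle inequality: |a − b| < c < a + b
|a − b| = |22.0 − 17.6| = 4.4
a + b = 22.0 + 17.6 = 39.6

4.4 < c < 39.6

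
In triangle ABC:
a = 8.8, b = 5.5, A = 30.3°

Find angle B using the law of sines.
a/sin(A) = b/sin(B)  ⇒  sin(B) = b·sin(A)/a = 5.5·sin(30.3°)/8.8
sin(30.3°) ≈ 0.504528
sin(B) ≈ 5.5·0.504528/8.8 ≈ 2.7749/8.8 ≈ 0.31533
B = arcsin(0.31533) ≈ 18.3807°
(Since b ≤ a we need B ≤ A, so the obtuse alternative 180° − 18.3807° ≈ 161.619° is rejected.)

B = 18.38°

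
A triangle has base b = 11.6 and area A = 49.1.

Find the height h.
A = ½·b·h  ⇒  h = 2A/b = 2·49.1/11.6 = 98.2/11.6 ≈ 8.46552

h = 8.466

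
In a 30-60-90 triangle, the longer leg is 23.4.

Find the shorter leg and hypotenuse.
In a 30-60-90 triangle the sides are in ratio 1 : √3 : 2, so short leg = long leg/√3 and hypotenuse = 2·(short leg).
Short leg = 23.4/√3 ≈ 23.4/1.73205 ≈ 13.51
Hypotenuse = 2·13.51 ≈ 27.02

Short leg = 13.51, Hypotenuse = 27.02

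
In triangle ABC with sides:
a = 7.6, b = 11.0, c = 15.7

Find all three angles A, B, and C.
Law of cosines for each angle (a² = 57.76, b² = 121, c² = 246.49):
cos(A) = (b² + c² − a²)/(2bc) = (121 + 246.49 − 57.76)/(2·11.0·15.7) = 309.73/345.4 ≈ 0.896728  ⇒  A ≈ 26.2687°
cos(B) = (a² + c² − b²)/(2ac) = (57.76 + 246.49 − 121)/(2·7.6·15.7) = 183.25/238.64 ≈ 0.767893  ⇒  B ≈ 39.8349°
cos(C) = (a² + b² − c²)/(2ab) = (57.76 + 121 − 246.49)/(2·7.6·11.0) = -67.73/167.2 ≈ -0.405084  ⇒  C ≈ 113.896°
Check: A + B + C ≈ 180°

A = 26.27°, B = 39.83°, C = 113.9°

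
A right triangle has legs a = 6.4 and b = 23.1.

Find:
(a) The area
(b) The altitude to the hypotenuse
(a) The legs are perpendicular, so Area = ½·a·b = ½·6.4·23.1 = ½·147.84 = 73.92
(b) Hypotenuse c = √(a² + b²) = √(40.96 + 533.61) = √574.57 ≈ 23.9702
    Area = ½·c·h_c  ⇒  h_c = 2·Area/c = 147.84/23.9702 ≈ 6.16766

Area = 73.92, h_c = 6.168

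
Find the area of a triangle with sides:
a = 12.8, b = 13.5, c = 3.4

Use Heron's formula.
s = (12.8 + 13.5 + 3.4)/2 = 29.7/2 = 14.85
s − a = 2.05, s − b = 1.35, s − c = 11.45
s(s−a)(s−b)(s−c) = 14.85·2.05·1.35·11.45 ≈ 470.565
Area = √470.565 ≈ 21.6925

Area = 21.69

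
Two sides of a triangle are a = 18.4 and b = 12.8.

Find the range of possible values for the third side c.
Triangle inequality: |a − b| < c < a + b
|a − b| = |18.4 − 12.8| = 5.6
a + b = 18.4 + 12.8 = 31.2

5.6 < c < 31.2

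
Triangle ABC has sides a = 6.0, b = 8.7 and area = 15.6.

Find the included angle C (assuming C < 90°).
Area = ½·a·b·sin(C)  ⇒  sin(C) = 2·Area/(a·b) = 2·15.6/(6.0·8.7) = 31.2/52.2 ≈ 0.597701
C = arcsin(0.597701) ≈ 36.7054° (taking the acute solution since C < 90°)

C = 36.71°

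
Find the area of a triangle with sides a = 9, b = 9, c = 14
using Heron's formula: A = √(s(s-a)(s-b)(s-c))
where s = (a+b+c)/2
s = (9 + 9 + 14)/2 = 32/2 = 16
s − a = 7, s − b = 7, s − c = 2
s(s−a)(s−b)(s−c) = 16·7·7·2 = 1568
Area = √1568 ≈ 39.598

s = 16.0, Area = 39.6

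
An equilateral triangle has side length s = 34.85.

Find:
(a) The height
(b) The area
(a) The height splits the triangle into two 30-60-90 halves: h = s·√3/2 = 34.85·1.73205/2 ≈ 60.362/2 ≈ 30.181
(b) Area = (√3/4)·s² = (√3/4)·34.85² = (√3/4)·1214.5225 ≈ 0.433013·1214.5225 ≈ 525.904

Height = 30.18, Area = 525.9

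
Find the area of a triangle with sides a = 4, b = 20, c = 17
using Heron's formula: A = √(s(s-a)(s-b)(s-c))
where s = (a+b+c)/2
s = (4 + 20 + 17)/2 = 41/2 = 20.5
s − a = 16.5, s − b = 0.5, s − c = 3.5
s(s−a)(s−b)(s−c) = 20.5·16.5·0.5·3.5 = 591.9375
Area = √591.9375 ≈ 24.3298

s = 20.5, Area = 24.33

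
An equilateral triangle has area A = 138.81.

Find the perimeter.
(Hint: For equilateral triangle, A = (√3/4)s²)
A = (√3/4)s²  ⇒  s² = 4A/√3 = 4·138.81/√3 = 555.24/1.73205 ≈ 320.568
s ≈ √320.568 ≈ 17.9044
Perimeter = 3s ≈ 3·17.9044 ≈ 53.7132

Perimeter = 53.71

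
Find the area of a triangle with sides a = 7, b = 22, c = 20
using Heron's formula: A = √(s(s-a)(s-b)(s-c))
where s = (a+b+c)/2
s = (7 + 22 + 20)/2 = 49/2 = 24.5
s − a = 17.5, s − b = 2.5, s − c = 4.5
s(s−a)(s−b)(s−c) = 24.5·17.5·2.5·4.5 = 4823.4375
Area = √4823.4375 ≈ 69.451

s = 24.5, Area = 69.45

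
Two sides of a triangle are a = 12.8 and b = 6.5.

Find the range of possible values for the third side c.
Triangle inequality: |a − b| < c < a + b
|a − b| = |12.8 − 6.5| = 6.3
a + b = 12.8 + 6.5 = 19.3

6.3 < c < 19.3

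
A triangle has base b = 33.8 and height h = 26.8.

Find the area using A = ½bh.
A = ½·b·h = ½·33.8·26.8 = ½·905.84 = 452.92

Area = 452.92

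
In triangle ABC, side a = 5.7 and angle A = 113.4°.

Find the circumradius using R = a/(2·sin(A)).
R = a/(2·sin(A)) = 5.7/(2·sin(113.4°))
sin(113.4°) ≈ 0.917755
R ≈ 5.7/(2·0.917755) = 5.7/1.83551 ≈ 3.10541

R = 3.105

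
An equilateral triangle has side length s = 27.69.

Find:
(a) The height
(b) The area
(a) The height splits the triangle into two 30-60-90 halves: h = s·√3/2 = 27.69·1.73205/2 ≈ 47.9605/2 ≈ 23.9802
(b) Area = (√3/4)·s² = (√3/4)·27.69² = (√3/4)·766.7361 ≈ 0.433013·766.7361 ≈ 332.006

Height = 23.98, Area = 332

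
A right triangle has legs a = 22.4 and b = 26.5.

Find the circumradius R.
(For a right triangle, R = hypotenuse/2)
Hypotenuse c = √(a² + b²) = √(501.76 + 702.25) = √1204.01 ≈ 34.6988
R = c/2 ≈ 34.6988/2 ≈ 17.3494

R = 17.35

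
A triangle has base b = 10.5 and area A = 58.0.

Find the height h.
A = ½·b·h  ⇒  h = 2A/b = 2·58.0/10.5 = 116/10.5 ≈ 11.0476

h = 11.05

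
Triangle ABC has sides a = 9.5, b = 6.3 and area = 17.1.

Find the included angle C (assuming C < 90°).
Area = ½·a·b·sin(C)  ⇒  sin(C) = 2·Area/(a·b) = 2·17.1/(9.5·6.3) = 34.2/59.85 ≈ 0.571429
C = arcsin(0.571429) ≈ 34.8499° (taking the acute solution since C < 90°)

C = 34.85°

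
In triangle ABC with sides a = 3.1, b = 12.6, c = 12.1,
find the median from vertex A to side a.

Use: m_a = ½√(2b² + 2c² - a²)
m_a = ½√(2·12.6² + 2·12.1² − 3.1²) = ½√(2·158.76 + 2·146.41 − 9.61) = ½√(317.52 + 292.82 − 9.61) = ½√600.73
√600.73 ≈ 24.5098, so m_a ≈ 12.2549

m_a = 12.25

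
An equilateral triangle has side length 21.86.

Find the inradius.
r = Area/s with s the semi-perimeter.
Area = (√3/4)·21.86² = (√3/4)·477.8596 ≈ 0.433013·477.8596 ≈ 206.919
s = 3·21.86/2 = 32.79
r ≈ 206.919/32.79 ≈ 6.31044
(Equivalently r = side/(2√3) = 21.86/3.4641 ≈ 6.31044.)

r = 6.31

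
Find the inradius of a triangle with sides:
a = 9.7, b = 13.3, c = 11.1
r = Area/s where s is the semi-perimeter.
s = (9.7 + 13.3 + 11.1)/2 = 34.1/2 = 17.05
Area = √(s(s−a)(s−b)(s−c)) = √(17.05·7.35·3.75·5.95) ≈ √2796.15 ≈ 52.8786
r ≈ 52.8786/17.05 ≈ 3.10138

r = 3.101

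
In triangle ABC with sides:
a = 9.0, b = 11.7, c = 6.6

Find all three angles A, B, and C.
Law of cosines for each angle (a² = 81, b² = 136.89, c² = 43.56):
cos(A) = (b² + c² − a²)/(2bc) = (136.89 + 43.56 − 81)/(2·11.7·6.6) = 99.45/154.44 ≈ 0.643939  ⇒  A ≈ 49.9138°
cos(B) = (a² + c² − b²)/(2ac) = (81 + 43.56 − 136.89)/(2·9.0·6.6) = -12.33/118.8 ≈ -0.103788  ⇒  B ≈ 95.9573°
cos(C) = (a² + b² − c²)/(2ab) = (81 + 136.89 − 43.56)/(2·9.0·11.7) = 174.33/210.6 ≈ 0.827778  ⇒  C ≈ 34.1289°
Check: A + B + C ≈ 180°

A = 49.91°, B = 95.96°, C = 34.13°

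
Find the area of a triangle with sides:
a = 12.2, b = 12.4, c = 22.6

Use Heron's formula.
s = (12.2 + 12.4 + 22.6)/2 = 47.2/2 = 23.6
s − a = 11.4, s − b = 11.2, s − c = 1
s(s−a)(s−b)(s−c) = 23.6·11.4·11.2·1 ≈ 3013.25
Area = √3013.25 ≈ 54.8931

Area = 54.89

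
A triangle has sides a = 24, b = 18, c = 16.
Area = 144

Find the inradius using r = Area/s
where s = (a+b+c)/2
s = (24 + 18 + 16)/2 = 58/2 = 29
r = Area/s = 144/29 ≈ 4.96552

r = 4.966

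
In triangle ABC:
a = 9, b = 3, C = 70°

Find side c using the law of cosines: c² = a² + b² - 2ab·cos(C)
c² = 9² + 3² − 2·9·3·cos(70°)
cos(70°) ≈ 0.34202
c² ≈ 81 + 9 − 54·(0.34202) ≈ 90 − 18.4691 ≈ 71.5309
c ≈ √71.5309 ≈ 8.45759

c = 8.458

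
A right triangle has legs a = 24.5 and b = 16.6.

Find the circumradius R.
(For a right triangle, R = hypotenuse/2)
Hypotenuse c = √(a² + b²) = √(600.25 + 275.56) = √875.81 ≈ 29.5941
R = c/2 ≈ 29.5941/2 ≈ 14.797

R = 14.8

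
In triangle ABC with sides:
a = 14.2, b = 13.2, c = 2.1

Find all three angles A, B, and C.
Law of cosines for each angle (a² = 201.64, b² = 174.24, c² = 4.41):
cos(A) = (b² + c² − a²)/(2bc) = (174.24 + 4.41 − 201.64)/(2·13.2·2.1) = -22.99/55.44 ≈ -0.414683  ⇒  A ≈ 114.499°
cos(B) = (a² + c² − b²)/(2ac) = (201.64 + 4.41 − 174.24)/(2·14.2·2.1) = 31.81/59.64 ≈ 0.533367  ⇒  B ≈ 57.7668°
cos(C) = (a² + b² − c²)/(2ab) = (201.64 + 174.24 − 4.41)/(2·14.2·13.2) = 371.47/374.88 ≈ 0.990904  ⇒  C ≈ 7.7339°
Check: A + B + C ≈ 180°

A = 114.5°, B = 57.77°, C = 7.734°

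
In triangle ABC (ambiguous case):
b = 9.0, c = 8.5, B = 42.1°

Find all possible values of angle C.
b/sin(B) = c/sin(C)  ⇒  sin(C) = c·sin(B)/b = 8.5·sin(42.1°)/9.0
sin(42.1°) ≈ 0.670427
sin(C) ≈ 8.5·0.670427/9.0 ≈ 5.69863/9.0 ≈ 0.633181
Candidate 1: C₁ = arcsin(0.633181) ≈ 39.2852°  →  A = 180° − 42.1° − 39.2852° ≈ 98.6148° > 0, valid
Candidate 2: C₂ = 180° − C₁ ≈ 140.715°  →  A = 180° − 42.1° − 140.715° ≈ -2.8148° ≤ 0, not a valid triangle

C = 39.29° (one solution)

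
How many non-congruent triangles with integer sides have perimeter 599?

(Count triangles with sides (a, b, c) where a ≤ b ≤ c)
Let a ≤ b ≤ c with a + b + c = 599. The only binding inequality is a + b > c, i.e. 599 − c > c, so c < 599/2; and c ≥ 599/3 since c is the largest side.
So 200 ≤ c ≤ 299. For each c, b runs from ⌈(599 − c)/2⌉ up to c (then a = 599 − b − c satisfies 1 ≤ a ≤ b automatically), giving c − ⌈(599 − c)/2⌉ + 1 choices.
Summing over c: 1 + 3 + 4 + 6 + … + 148 + 150  (100 terms, c = 200, …, 299) = 7550
Check (closed form: nearest integer to p²/48 for even p, (p+3)²/48 for odd p): (599+3)²/48 = 602²/48 = 362404/48 ≈ 7550.08 → 7550

7550 triangles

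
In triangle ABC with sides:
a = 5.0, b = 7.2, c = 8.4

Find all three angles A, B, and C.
Law of cosines for each angle (a² = 25, b² = 51.84, c² = 70.56):
cos(A) = (b² + c² − a²)/(2bc) = (51.84 + 70.56 − 25)/(2·7.2·8.4) = 97.4/120.96 ≈ 0.805225  ⇒  A ≈ 36.368°
cos(B) = (a² + c² − b²)/(2ac) = (25 + 70.56 − 51.84)/(2·5.0·8.4) = 43.72/84 ≈ 0.520476  ⇒  B ≈ 58.6358°
cos(C) = (a² + b² − c²)/(2ab) = (25 + 51.84 − 70.56)/(2·5.0·7.2) = 6.28/72 ≈ 0.0872222  ⇒  C ≈ 84.9962°
Check: A + B + C ≈ 180°

A = 36.37°, B = 58.64°, C = 85°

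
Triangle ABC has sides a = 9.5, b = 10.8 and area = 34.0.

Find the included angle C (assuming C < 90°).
Area = ½·a·b·sin(C)  ⇒  sin(C) = 2·Area/(a·b) = 2·34.0/(9.5·10.8) = 68/102.6 ≈ 0.662768
C = arcsin(0.662768) ≈ 41.5113° (taking the acute solution since C < 90°)

C = 41.51°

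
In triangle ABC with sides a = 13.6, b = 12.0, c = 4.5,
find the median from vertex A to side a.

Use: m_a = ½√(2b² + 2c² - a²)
m_a = ½√(2·12.0² + 2·4.5² − 13.6²) = ½√(2·144 + 2·20.25 − 184.96) = ½√(288 + 40.5 − 184.96) = ½√143.54
√143.54 ≈ 11.9808, so m_a ≈ 5.99041

m_a = 5.99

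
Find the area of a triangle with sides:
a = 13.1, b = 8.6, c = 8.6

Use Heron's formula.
s = (13.1 + 8.6 + 8.6)/2 = 30.3/2 = 15.15
s − a = 2.05, s − b = 6.55, s − c = 6.55
s(s−a)(s−b)(s−c) = 15.15·2.05·6.55·6.55 ≈ 1332.44
Area = √1332.44 ≈ 36.5027

Area = 36.5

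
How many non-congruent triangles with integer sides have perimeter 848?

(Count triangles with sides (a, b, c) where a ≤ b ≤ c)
Let a ≤ b ≤ c with a + b + c = 848. The only binding inequality is a + b > c, i.e. 848 − c > c, so c < 848/2; and c ≥ 848/3 since c is the largest side.
So 283 ≤ c ≤ 423. For each c, b runs from ⌈(848 − c)/2⌉ up to c (then a = 848 − b − c satisfies 1 ≤ a ≤ b automatically), giving c − ⌈(848 − c)/2⌉ + 1 choices.
Summing over c: 1 + 3 + 4 + 6 + … + 210 + 211  (141 terms, c = 283, …, 423) = 14981
Check (closed form: nearest integer to p²/48 for even p, (p+3)²/48 for odd p): 848²/48 = 719104/48 ≈ 14981.33 → 14981

14981 triangles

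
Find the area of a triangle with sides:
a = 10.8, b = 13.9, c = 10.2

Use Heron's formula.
s = (10.8 + 13.9 + 10.2)/2 = 34.9/2 = 17.45
s − a = 6.65, s − b = 3.55, s − c = 7.25
s(s−a)(s−b)(s−c) = 17.45·6.65·3.55·7.25 ≈ 2986.64
Area = √2986.64 ≈ 54.6502

Area = 54.65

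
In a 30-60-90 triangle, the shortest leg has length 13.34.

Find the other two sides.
In a 30-60-90 triangle the sides are in ratio 1 : √3 : 2 (short leg : long leg : hypotenuse).
Long leg = 13.34·√3 ≈ 13.34·1.73205 ≈ 23.1056
Hypotenuse = 2·13.34 = 26.68

Long leg = 13.34√3 = 23.11, Hypotenuse = 26.68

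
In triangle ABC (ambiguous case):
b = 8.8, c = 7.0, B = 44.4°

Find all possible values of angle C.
b/sin(B) = c/sin(C)  ⇒  sin(C) = c·sin(B)/b = 7.0·sin(44.4°)/8.8
sin(44.4°) ≈ 0.699663
sin(C) ≈ 7.0·0.699663/8.8 ≈ 4.89764/8.8 ≈ 0.55655
Candidate 1: C₁ = arcsin(0.55655) ≈ 33.8176°  →  A = 180° − 44.4° − 33.8176° ≈ 101.782° > 0, valid
Candidate 2: C₂ = 180° − C₁ ≈ 146.182°  →  A = 180° − 44.4° − 146.182° ≈ -10.5824° ≤ 0, not a valid triangle

C = 33.82° (one solution)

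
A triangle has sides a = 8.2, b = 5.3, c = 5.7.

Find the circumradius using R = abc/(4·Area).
First find the area with Heron's formula.
s = (8.2 + 5.3 + 5.7)/2 = 9.6
Area = √(s(s−a)(s−b)(s−c)) = √(9.6·1.4·4.3·3.9) ≈ √225.389 ≈ 15.013
abc = 8.2·5.3·5.7 = 247.722
R = abc/(4·Area) ≈ 247.722/(4·15.013) = 247.722/60.0518 ≈ 4.12514

R = 4.125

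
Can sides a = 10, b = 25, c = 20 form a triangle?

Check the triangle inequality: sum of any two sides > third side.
a + b vs c: 10 + 25 = 35 > 20  ✓
a + c vs b: 10 + 20 = 30 > 25  ✓
b + c vs a: 25 + 20 = 45 > 10  ✓

Yes, triangle inequality satisfied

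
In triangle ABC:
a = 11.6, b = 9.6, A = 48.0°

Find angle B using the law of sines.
a/sin(A) = b/sin(B)  ⇒  sin(B) = b·sin(A)/a = 9.6·sin(48.0°)/11.6
sin(48.0°) ≈ 0.743145
sin(B) ≈ 9.6·0.743145/11.6 ≈ 7.13419/11.6 ≈ 0.615016
B = arcsin(0.615016) ≈ 37.9531°
(Since b ≤ a we need B ≤ A, so the obtuse alternative 180° − 37.9531° ≈ 142.047° is rejected.)

B = 37.95°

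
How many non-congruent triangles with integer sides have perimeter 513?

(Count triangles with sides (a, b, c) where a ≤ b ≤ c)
Let a ≤ b ≤ c with a + b + c = 513. The only binding inequality is a + b > c, i.e. 513 − c > c, so c < 513/2; and c ≥ 513/3 since c is the largest side.
So 171 ≤ c ≤ 256. For each c, b runs from ⌈(513 − c)/2⌉ up to c (then a = 513 − b − c satisfies 1 ≤ a ≤ b automatically), giving c − ⌈(513 − c)/2⌉ + 1 choices.
Summing over c: 1 + 2 + 4 + 5 + … + 127 + 128  (86 terms, c = 171, …, 256) = 5547
Check (closed form: nearest integer to p²/48 for even p, (p+3)²/48 for odd p): (513+3)²/48 = 516²/48 = 266256/48 ≈ 5547.00 → 5547

5547 triangles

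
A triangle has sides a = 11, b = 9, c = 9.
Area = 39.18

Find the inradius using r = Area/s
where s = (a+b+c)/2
s = (11 + 9 + 9)/2 = 29/2 = 14.5
r = Area/s = 39.18/14.5 ≈ 2.70207

r = 2.702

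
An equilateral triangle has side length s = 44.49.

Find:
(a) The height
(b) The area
(a) The height splits the triangle into two 30-60-90 halves: h = s·√3/2 = 44.49·1.73205/2 ≈ 77.0589/2 ≈ 38.5295
(b) Area = (√3/4)·s² = (√3/4)·44.49² = (√3/4)·1979.3601 ≈ 0.433013·1979.3601 ≈ 857.088

Height = 38.53, Area = 857.1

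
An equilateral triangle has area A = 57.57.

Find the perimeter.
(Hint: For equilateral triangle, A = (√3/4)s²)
A = (√3/4)s²  ⇒  s² = 4A/√3 = 4·57.57/√3 = 230.28/1.73205 ≈ 132.952
s ≈ √132.952 ≈ 11.5305
Perimeter = 3s ≈ 3·11.5305 ≈ 34.5915

Perimeter = 34.59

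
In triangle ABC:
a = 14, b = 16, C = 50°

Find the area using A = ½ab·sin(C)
A = ½·a·b·sin(C) = ½·14·16·sin(50°)
sin(50°) ≈ 0.766044
A ≈ ½·224·0.766044 = 112·0.766044 ≈ 85.797

Area = 85.8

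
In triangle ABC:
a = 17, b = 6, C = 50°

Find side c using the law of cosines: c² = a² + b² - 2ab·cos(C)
c² = 17² + 6² − 2·17·6·cos(50°)
cos(50°) ≈ 0.642788
c² ≈ 289 + 36 − 204·(0.642788) ≈ 325 − 131.129 ≈ 193.871
c ≈ √193.871 ≈ 13.9238

c = 13.92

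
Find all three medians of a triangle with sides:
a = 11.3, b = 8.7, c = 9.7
Median formula: m_a = ½√(2b² + 2c² − a²) (and cyclically). a² = 127.69, b² = 75.69, c² = 94.09.
m_a = ½√(2·75.69 + 2·94.09 − 127.69) = ½√211.87 ≈ ½·14.5558 ≈ 7.27788
m_b = ½√(2·127.69 + 2·94.09 − 75.69) = ½√367.87 ≈ ½·19.1799 ≈ 9.58997
m_c = ½√(2·127.69 + 2·75.69 − 94.09) = ½√312.67 ≈ ½·17.6825 ≈ 8.84124

m_a = 7.278, m_b = 9.59, m_c = 8.841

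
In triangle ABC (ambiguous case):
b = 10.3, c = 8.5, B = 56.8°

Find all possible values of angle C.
b/sin(B) = c/sin(C)  ⇒  sin(C) = c·sin(B)/b = 8.5·sin(56.8°)/10.3
sin(56.8°) ≈ 0.836764
sin(C) ≈ 8.5·0.836764/10.3 ≈ 7.1125/10.3 ≈ 0.690534
Candidate 1: C₁ = arcsin(0.690534) ≈ 43.6724°  →  A = 180° − 56.8° − 43.6724° ≈ 79.5276° > 0, valid
Candidate 2: C₂ = 180° − C₁ ≈ 136.328°  →  A = 180° − 56.8° − 136.328° ≈ -13.1276° ≤ 0, not a valid triangle

C = 43.67° (one solution)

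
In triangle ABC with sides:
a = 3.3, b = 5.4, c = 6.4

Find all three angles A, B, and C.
Law of cosines for each angle (a² = 10.89, b² = 29.16, c² = 40.96):
cos(A) = (b² + c² − a²)/(2bc) = (29.16 + 40.96 − 10.89)/(2·5.4·6.4) = 59.23/69.12 ≈ 0.856916  ⇒  A ≈ 31.028°
cos(B) = (a² + c² − b²)/(2ac) = (10.89 + 40.96 − 29.16)/(2·3.3·6.4) = 22.69/42.24 ≈ 0.537169  ⇒  B ≈ 57.5089°
cos(C) = (a² + b² − c²)/(2ab) = (10.89 + 29.16 − 40.96)/(2·3.3·5.4) = -0.91/35.64 ≈ -0.0255331  ⇒  C ≈ 91.4631°
Check: A + B + C ≈ 180°

A = 31.03°, B = 57.51°, C = 91.46°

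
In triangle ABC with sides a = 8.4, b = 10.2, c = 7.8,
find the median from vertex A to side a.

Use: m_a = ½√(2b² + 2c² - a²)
m_a = ½√(2·10.2² + 2·7.8² − 8.4²) = ½√(2·104.04 + 2·60.84 − 70.56) = ½√(208.08 + 121.68 − 70.56) = ½√259.2
√259.2 ≈ 16.0997, so m_a ≈ 8.04984

m_a = 8.05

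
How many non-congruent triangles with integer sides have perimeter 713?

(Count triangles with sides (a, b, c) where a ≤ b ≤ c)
Let a ≤ b ≤ c with a + b + c = 713. The only binding inequality is a + b > c, i.e. 713 − c > c, so c < 713/2; and c ≥ 713/3 since c is the largest side.
So 238 ≤ c ≤ 356. For each c, b runs from ⌈(713 − c)/2⌉ up to c (then a = 713 − b − c satisfies 1 ≤ a ≤ b automatically), giving c − ⌈(713 − c)/2⌉ + 1 choices.
Summing over c: 1 + 3 + 4 + 6 + … + 177 + 178  (119 terms, c = 238, …, 356) = 10680
Check (closed form: nearest integer to p²/48 for even p, (p+3)²/48 for odd p): (713+3)²/48 = 716²/48 = 512656/48 ≈ 10680.33 → 10680

10680 triangles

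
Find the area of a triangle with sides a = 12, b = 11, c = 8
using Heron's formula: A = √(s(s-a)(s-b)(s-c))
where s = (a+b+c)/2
s = (12 + 11 + 8)/2 = 31/2 = 15.5
s − a = 3.5, s − b = 4.5, s − c = 7.5
s(s−a)(s−b)(s−c) = 15.5·3.5·4.5·7.5 = 1830.9375
Area = √1830.9375 ≈ 42.7895

s = 15.5, Area = 42.79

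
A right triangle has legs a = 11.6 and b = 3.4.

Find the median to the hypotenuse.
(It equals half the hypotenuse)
Hypotenuse c = √(a² + b²) = √(134.56 + 11.56) = √146.12 ≈ 12.088
Median to hypotenuse = c/2 ≈ 12.088/2 ≈ 6.04401

Median = 6.044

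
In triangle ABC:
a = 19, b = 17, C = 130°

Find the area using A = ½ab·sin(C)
A = ½·a·b·sin(C) = ½·19·17·sin(130°)
sin(130°) ≈ 0.766044
A ≈ ½·323·0.766044 = 161.5·0.766044 ≈ 123.716

Area = 123.7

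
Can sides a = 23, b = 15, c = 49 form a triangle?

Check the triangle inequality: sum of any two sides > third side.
a + b vs c: 23 + 15 = 38 ≤ 49  ✗
a + c vs b: 23 + 49 = 72 > 15  ✓
b + c vs a: 15 + 49 = 64 > 23  ✓

No: 23 + 15 = 38 is not > 49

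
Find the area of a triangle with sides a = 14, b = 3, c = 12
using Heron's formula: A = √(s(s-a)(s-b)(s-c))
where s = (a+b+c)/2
s = (14 + 3 + 12)/2 = 29/2 = 14.5
s − a = 0.5, s − b = 11.5, s − c = 2.5
s(s−a)(s−b)(s−c) = 14.5·0.5·11.5·2.5 = 208.4375
Area = √208.4375 ≈ 14.4374

s = 14.5, Area = 14.44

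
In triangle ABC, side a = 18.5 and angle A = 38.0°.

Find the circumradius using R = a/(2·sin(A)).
R = a/(2·sin(A)) = 18.5/(2·sin(38.0°))
sin(38.0°) ≈ 0.615661
R ≈ 18.5/(2·0.615661) = 18.5/1.23132 ≈ 15.0245

R = 15.02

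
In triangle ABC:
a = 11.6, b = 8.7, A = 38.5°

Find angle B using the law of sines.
a/sin(A) = b/sin(B)  ⇒  sin(B) = b·sin(A)/a = 8.7·sin(38.5°)/11.6
sin(38.5°) ≈ 0.622515
sin(B) ≈ 8.7·0.622515/11.6 ≈ 5.41588/11.6 ≈ 0.466886
B = arcsin(0.466886) ≈ 27.8323°
(Since b ≤ a we need B ≤ A, so the obtuse alternative 180° − 27.8323° ≈ 152.168° is rejected.)

B = 27.83°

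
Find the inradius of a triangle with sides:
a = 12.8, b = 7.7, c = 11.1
r = Area/s where s is the semi-perimeter.
s = (12.8 + 7.7 + 11.1)/2 = 31.6/2 = 15.8
Area = √(s(s−a)(s−b)(s−c)) = √(15.8·3·8.1·4.7) ≈ √1804.52 ≈ 42.4796
r ≈ 42.4796/15.8 ≈ 2.68858

r = 2.689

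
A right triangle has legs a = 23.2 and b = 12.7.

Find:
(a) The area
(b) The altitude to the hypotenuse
(a) The legs are perpendicular, so Area = ½·a·b = ½·23.2·12.7 = ½·294.64 = 147.32
(b) Hypotenuse c = √(a² + b²) = √(538.24 + 161.29) = √699.53 ≈ 26.4486
    Area = ½·c·h_c  ⇒  h_c = 2·Area/c = 294.64/26.4486 ≈ 11.1401

Area = 147.32, h_c = 11.14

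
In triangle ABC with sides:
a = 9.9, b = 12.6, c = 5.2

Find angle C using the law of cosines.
c² = a² + b² − 2ab·cos(C)  ⇒  cos(C) = (a² + b² − c²)/(2ab)
cos(C) = (9.9² + 12.6² − 5.2²)/(2·9.9·12.6) = (98.01 + 158.76 − 27.04)/249.48 = 229.73/249.48 ≈ 0.920835
C = arccos(0.920835) ≈ 22.9515°

C = 22.95°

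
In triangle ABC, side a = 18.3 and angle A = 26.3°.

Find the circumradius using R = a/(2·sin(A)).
R = a/(2·sin(A)) = 18.3/(2·sin(26.3°))
sin(26.3°) ≈ 0.443071
R ≈ 18.3/(2·0.443071) = 18.3/0.886142 ≈ 20.6513

R = 20.65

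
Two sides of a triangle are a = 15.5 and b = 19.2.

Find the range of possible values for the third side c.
Triangle inequality: |a − b| < c < a + b
|a − b| = |15.5 − 19.2| = 3.7
a + b = 15.5 + 19.2 = 34.7

3.7 < c < 34.7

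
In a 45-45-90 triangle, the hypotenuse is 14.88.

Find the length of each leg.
In a 45-45-90 triangle hypotenuse = leg·√2, so leg = hypotenuse/√2.
Leg = 14.88/√2 ≈ 14.88/1.41421 ≈ 10.5217

Each leg = 10.52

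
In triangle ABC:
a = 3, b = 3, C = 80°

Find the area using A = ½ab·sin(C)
A = ½·a·b·sin(C) = ½·3·3·sin(80°)
sin(80°) ≈ 0.984808
A ≈ ½·9·0.984808 = 4.5·0.984808 ≈ 4.43163

Area = 4.432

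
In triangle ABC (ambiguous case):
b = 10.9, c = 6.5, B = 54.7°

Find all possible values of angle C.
b/sin(B) = c/sin(C)  ⇒  sin(C) = c·sin(B)/b = 6.5·sin(54.7°)/10.9
sin(54.7°) ≈ 0.816138
sin(C) ≈ 6.5·0.816138/10.9 ≈ 5.30489/10.9 ≈ 0.486688
Candidate 1: C₁ = arcsin(0.486688) ≈ 29.1231°  →  A = 180° − 54.7° − 29.1231° ≈ 96.1769° > 0, valid
Candidate 2: C₂ = 180° − C₁ ≈ 150.877°  →  A = 180° − 54.7° − 150.877° ≈ -25.5769° ≤ 0, not a valid triangle

C = 29.12° (one solution)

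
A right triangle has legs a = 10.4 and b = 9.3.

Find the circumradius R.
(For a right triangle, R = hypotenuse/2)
Hypotenuse c = √(a² + b²) = √(108.16 + 86.49) = √194.65 ≈ 13.9517
R = c/2 ≈ 13.9517/2 ≈ 6.97585

R = 6.976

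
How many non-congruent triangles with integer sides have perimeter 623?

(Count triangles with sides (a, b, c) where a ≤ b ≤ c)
Let a ≤ b ≤ c with a + b + c = 623. The only binding inequality is a + b > c, i.e. 623 − c > c, so c < 623/2; and c ≥ 623/3 since c is the largest side.
So 208 ≤ c ≤ 311. For each c, b runs from ⌈(623 − c)/2⌉ up to c (then a = 623 − b − c satisfies 1 ≤ a ≤ b automatically), giving c − ⌈(623 − c)/2⌉ + 1 choices.
Summing over c: 1 + 3 + 4 + 6 + … + 154 + 156  (104 terms, c = 208, …, 311) = 8164
Check (closed form: nearest integer to p²/48 for even p, (p+3)²/48 for odd p): (623+3)²/48 = 626²/48 = 391876/48 ≈ 8164.08 → 8164

8164 triangles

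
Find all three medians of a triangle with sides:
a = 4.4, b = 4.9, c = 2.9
Median formula: m_a = ½√(2b² + 2c² − a²) (and cyclically). a² = 19.36, b² = 24.01, c² = 8.41.
m_a = ½√(2·24.01 + 2·8.41 − 19.36) = ½√45.48 ≈ ½·6.74389 ≈ 3.37194
m_b = ½√(2·19.36 + 2·8.41 − 24.01) = ½√31.53 ≈ ½·5.61516 ≈ 2.80758
m_c = ½√(2·19.36 + 2·24.01 − 8.41) = ½√78.33 ≈ ½·8.85042 ≈ 4.42521

m_a = 3.372, m_b = 2.808, m_c = 4.425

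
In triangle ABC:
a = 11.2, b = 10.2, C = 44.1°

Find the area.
Two sides and the included angle (SAS): A = ½·a·b·sin(C) = ½·11.2·10.2·sin(44.1°)
sin(44.1°) ≈ 0.695913
A ≈ ½·114.24·0.695913 = 57.12·0.695913 ≈ 39.7505

Area = 39.75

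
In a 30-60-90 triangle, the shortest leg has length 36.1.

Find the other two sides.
In a 30-60-90 triangle the sides are in ratio 1 : √3 : 2 (short leg : long leg : hypotenuse).
Long leg = 36.1·√3 ≈ 36.1·1.73205 ≈ 62.527
Hypotenuse = 2·36.1 = 72.2

Long leg = 36.1√3 = 62.53, Hypotenuse = 72.2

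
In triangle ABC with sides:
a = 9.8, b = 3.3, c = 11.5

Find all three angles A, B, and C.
Law of cosines for each angle (a² = 96.04, b² = 10.89, c² = 132.25):
cos(A) = (b² + c² − a²)/(2bc) = (10.89 + 132.25 − 96.04)/(2·3.3·11.5) = 47.1/75.9 ≈ 0.620553  ⇒  A ≈ 51.6434°
cos(B) = (a² + c² − b²)/(2ac) = (96.04 + 132.25 − 10.89)/(2·9.8·11.5) = 217.4/225.4 ≈ 0.964508  ⇒  B ≈ 15.3108°
cos(C) = (a² + b² − c²)/(2ab) = (96.04 + 10.89 − 132.25)/(2·9.8·3.3) = -25.32/64.68 ≈ -0.391466  ⇒  C ≈ 113.046°
Check: A + B + C ≈ 180°

A = 51.64°, B = 15.31°, C = 113°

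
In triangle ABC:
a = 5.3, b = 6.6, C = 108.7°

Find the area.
Two sides and the included angle (SAS): A = ½·a·b·sin(C) = ½·5.3·6.6·sin(108.7°)
sin(108.7°) ≈ 0.94721
A ≈ ½·34.98·0.94721 = 17.49·0.94721 ≈ 16.5667

Area = 16.57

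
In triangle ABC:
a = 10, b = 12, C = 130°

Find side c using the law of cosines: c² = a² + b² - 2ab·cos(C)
c² = 10² + 12² − 2·10·12·cos(130°)
cos(130°) ≈ -0.642788
c² ≈ 100 + 144 − 240·(-0.642788) ≈ 244 + 154.269 ≈ 398.269
c ≈ √398.269 ≈ 19.9567

c = 19.96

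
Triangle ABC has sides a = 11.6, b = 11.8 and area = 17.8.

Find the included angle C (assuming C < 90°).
Area = ½·a·b·sin(C)  ⇒  sin(C) = 2·Area/(a·b) = 2·17.8/(11.6·11.8) = 35.6/136.88 ≈ 0.260082
C = arcsin(0.260082) ≈ 15.0749° (taking the acute solution since C < 90°)

C = 15.07°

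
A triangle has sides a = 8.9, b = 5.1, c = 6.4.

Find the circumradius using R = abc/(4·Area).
First find the area with Heron's formula.
s = (8.9 + 5.1 + 6.4)/2 = 10.2
Area = √(s(s−a)(s−b)(s−c)) = √(10.2·1.3·5.1·3.8) ≈ √256.979 ≈ 16.0306
abc = 8.9·5.1·6.4 = 290.496
R = abc/(4·Area) ≈ 290.496/(4·16.0306) = 290.496/64.1222 ≈ 4.53035

R = 4.53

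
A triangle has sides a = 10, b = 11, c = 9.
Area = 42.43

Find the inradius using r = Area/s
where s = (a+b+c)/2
s = (10 + 11 + 9)/2 = 30/2 = 15
r = Area/s = 42.43/15 ≈ 2.82867

r = 2.829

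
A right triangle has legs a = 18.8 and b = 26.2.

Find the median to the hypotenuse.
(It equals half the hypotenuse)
Hypotenuse c = √(a² + b²) = √(353.44 + 686.44) = √1039.88 ≈ 32.2472
Median to hypotenuse = c/2 ≈ 32.2472/2 ≈ 16.1236

Median = 16.12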